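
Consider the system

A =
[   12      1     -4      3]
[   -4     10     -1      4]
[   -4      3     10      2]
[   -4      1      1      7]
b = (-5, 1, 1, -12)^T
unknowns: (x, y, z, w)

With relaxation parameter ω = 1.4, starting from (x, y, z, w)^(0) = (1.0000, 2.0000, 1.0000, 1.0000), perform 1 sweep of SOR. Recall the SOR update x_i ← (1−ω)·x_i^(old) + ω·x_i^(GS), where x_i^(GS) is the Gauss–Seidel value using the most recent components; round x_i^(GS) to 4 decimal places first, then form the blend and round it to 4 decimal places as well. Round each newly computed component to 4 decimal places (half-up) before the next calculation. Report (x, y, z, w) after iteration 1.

(-1.1000, -1.6960, -0.4437, -3.2521)

Iteration 1:
  x: GS value = (-5 - (1)·2.0000 - (-4)·1.0000 - (3)·1.0000) / (12) = -0.5000;  x ← (1−ω)·1.0000 + ω·-0.5000 = -1.1000
  y: GS value = (1 - (-4)·-1.1000 - (-1)·1.0000 - (4)·1.0000) / (10) = -0.6400;  y ← (1−ω)·2.0000 + ω·-0.6400 = -1.6960
  z: GS value = (1 - (-4)·-1.1000 - (3)·-1.6960 - (2)·1.0000) / (10) = -0.0312;  z ← (1−ω)·1.0000 + ω·-0.0312 = -0.4437
  w: GS value = (-12 - (-4)·-1.1000 - (1)·-1.6960 - (1)·-0.4437) / (7) = -2.0372;  w ← (1−ω)·1.0000 + ω·-2.0372 = -3.2521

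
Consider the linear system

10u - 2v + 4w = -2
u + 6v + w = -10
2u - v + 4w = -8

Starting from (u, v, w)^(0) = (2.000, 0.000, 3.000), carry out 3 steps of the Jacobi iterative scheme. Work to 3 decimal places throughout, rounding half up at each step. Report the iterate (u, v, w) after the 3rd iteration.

Iteration 1:
  u = (-2 - (-2)·0.000 - (4)·3.000) / (10) = -1.400
  v = (-10 - (1)·2.000 - (1)·3.000) / (6) = -2.500
  w = (-8 - (2)·2.000 - (-1)·0.000) / (4) = -3.000
Iteration 2:
  u = (-2 - (-2)·-2.500 - (4)·-3.000) / (10) = 0.500
  v = (-10 - (1)·-1.400 - (1)·-3.000) / (6) = -0.933
  w = (-8 - (2)·-1.400 - (-1)·-2.500) / (4) = -1.925
Iteration 3:
  u = (-2 - (-2)·-0.933 - (4)·-1.925) / (10) = 0.383
  v = (-10 - (1)·0.500 - (1)·-1.925) / (6) = -1.429
  w = (-8 - (2)·0.500 - (-1)·-0.933) / (4) = -2.483

(0.383, -1.429, -2.483)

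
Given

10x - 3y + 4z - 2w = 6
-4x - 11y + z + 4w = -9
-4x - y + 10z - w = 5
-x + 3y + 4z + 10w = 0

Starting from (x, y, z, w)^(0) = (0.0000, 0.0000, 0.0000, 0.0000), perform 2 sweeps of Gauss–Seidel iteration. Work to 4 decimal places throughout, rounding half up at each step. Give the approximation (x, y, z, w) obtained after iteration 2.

(0.3720, 0.5956, 0.6644, -0.4072)

Iteration 1:
  x = (6 - (-3)·0.0000 - (4)·0.0000 - (-2)·0.0000) / (10) = 0.6000
  y = (-9 - (-4)·0.6000 - (1)·0.0000 - (4)·0.0000) / (-11) = 0.6000
  z = (5 - (-4)·0.6000 - (-1)·0.6000 - (-1)·0.0000) / (10) = 0.8000
  w = (0 - (-1)·0.6000 - (3)·0.6000 - (4)·0.8000) / (10) = -0.4400
Iteration 2:
  x = (6 - (-3)·0.6000 - (4)·0.8000 - (-2)·-0.4400) / (10) = 0.3720
  y = (-9 - (-4)·0.3720 - (1)·0.8000 - (4)·-0.4400) / (-11) = 0.5956
  z = (5 - (-4)·0.3720 - (-1)·0.5956 - (-1)·-0.4400) / (10) = 0.6644
  w = (0 - (-1)·0.3720 - (3)·0.5956 - (4)·0.6644) / (10) = -0.4072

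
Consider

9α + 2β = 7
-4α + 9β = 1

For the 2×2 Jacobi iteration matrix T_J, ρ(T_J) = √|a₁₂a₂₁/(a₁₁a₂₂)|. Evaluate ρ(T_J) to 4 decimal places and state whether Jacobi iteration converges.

a₁₂a₂₁/(a₁₁a₂₂) = (2)·(-4) / ((9)·(9)) = -0.098765
ρ = √|-0.098765| = √0.098765 = 0.3143
ρ < 1, so Jacobi converges

0.3143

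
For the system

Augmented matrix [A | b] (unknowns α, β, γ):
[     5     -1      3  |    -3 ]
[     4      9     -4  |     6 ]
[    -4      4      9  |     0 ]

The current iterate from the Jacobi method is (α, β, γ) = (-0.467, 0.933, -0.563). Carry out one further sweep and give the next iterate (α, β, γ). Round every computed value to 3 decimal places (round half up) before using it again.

(-0.076, 0.624, -0.622)

One sweep:
  α = (-3 - (-1)·0.933 - (3)·-0.563) / (5) = -0.076
  β = (6 - (4)·-0.467 - (-4)·-0.563) / (9) = 0.624
  γ = (0 - (-4)·-0.467 - (4)·0.933) / (9) = -0.622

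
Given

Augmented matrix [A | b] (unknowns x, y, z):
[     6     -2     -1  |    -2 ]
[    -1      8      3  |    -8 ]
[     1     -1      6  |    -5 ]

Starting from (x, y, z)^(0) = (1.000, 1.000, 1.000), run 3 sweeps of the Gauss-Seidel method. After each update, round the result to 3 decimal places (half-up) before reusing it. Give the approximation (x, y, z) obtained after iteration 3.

(-0.703, -0.791, -0.848)

Iteration 1:
  x = (-2 - (-2)·1.000 - (-1)·1.000) / (6) = 0.167
  y = (-8 - (-1)·0.167 - (3)·1.000) / (8) = -1.354
  z = (-5 - (1)·0.167 - (-1)·-1.354) / (6) = -1.087
Iteration 2:
  x = (-2 - (-2)·-1.354 - (-1)·-1.087) / (6) = -0.966
  y = (-8 - (-1)·-0.966 - (3)·-1.087) / (8) = -0.713
  z = (-5 - (1)·-0.966 - (-1)·-0.713) / (6) = -0.791
Iteration 3:
  x = (-2 - (-2)·-0.713 - (-1)·-0.791) / (6) = -0.703
  y = (-8 - (-1)·-0.703 - (3)·-0.791) / (8) = -0.791
  z = (-5 - (1)·-0.703 - (-1)·-0.791) / (6) = -0.848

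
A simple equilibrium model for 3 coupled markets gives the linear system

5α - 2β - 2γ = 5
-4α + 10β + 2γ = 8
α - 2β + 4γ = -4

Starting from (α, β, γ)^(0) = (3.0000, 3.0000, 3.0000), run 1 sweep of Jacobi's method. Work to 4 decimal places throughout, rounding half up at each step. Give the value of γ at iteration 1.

-0.2500

Iteration 1:
  α = (5 - (-2)·3.0000 - (-2)·3.0000) / (5) = 3.4000
  β = (8 - (-4)·3.0000 - (2)·3.0000) / (10) = 1.4000
  γ = (-4 - (1)·3.0000 - (-2)·3.0000) / (4) = -0.2500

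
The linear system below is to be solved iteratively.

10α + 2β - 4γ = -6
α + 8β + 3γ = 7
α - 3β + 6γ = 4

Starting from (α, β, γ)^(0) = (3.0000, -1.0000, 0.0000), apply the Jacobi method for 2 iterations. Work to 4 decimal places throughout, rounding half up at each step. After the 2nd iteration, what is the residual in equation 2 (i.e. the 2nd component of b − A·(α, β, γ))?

-3.5166

Iteration 1:
  α = (-6 - (2)·-1.0000 - (-4)·0.0000) / (10) = -0.4000
  β = (7 - (1)·3.0000 - (3)·0.0000) / (8) = 0.5000
  γ = (4 - (1)·3.0000 - (-3)·-1.0000) / (6) = -0.3333
Iteration 2:
  α = (-6 - (2)·0.5000 - (-4)·-0.3333) / (10) = -0.8333
  β = (7 - (1)·-0.4000 - (3)·-0.3333) / (8) = 1.0500
  γ = (4 - (1)·-0.4000 - (-3)·0.5000) / (6) = 0.9833
Residual b − A·x = (4.1662, -3.5166, 2.0835)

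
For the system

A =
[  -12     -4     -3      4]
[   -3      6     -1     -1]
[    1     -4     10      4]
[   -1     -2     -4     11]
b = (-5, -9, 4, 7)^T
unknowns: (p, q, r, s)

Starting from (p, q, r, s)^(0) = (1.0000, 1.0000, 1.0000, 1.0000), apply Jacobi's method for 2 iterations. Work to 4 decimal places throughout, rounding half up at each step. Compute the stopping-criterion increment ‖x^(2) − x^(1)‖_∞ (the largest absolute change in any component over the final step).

Iteration 1:
  p = (-5 - (-4)·1.0000 - (-3)·1.0000 - (4)·1.0000) / (-12) = 0.1667
  q = (-9 - (-3)·1.0000 - (-1)·1.0000 - (-1)·1.0000) / (6) = -0.6667
  r = (4 - (1)·1.0000 - (-4)·1.0000 - (4)·1.0000) / (10) = 0.3000
  s = (7 - (-1)·1.0000 - (-2)·1.0000 - (-4)·1.0000) / (11) = 1.2727
Iteration 2:
  p = (-5 - (-4)·-0.6667 - (-3)·0.3000 - (4)·1.2727) / (-12) = 0.9881
  q = (-9 - (-3)·0.1667 - (-1)·0.3000 - (-1)·1.2727) / (6) = -1.1545
  r = (4 - (1)·0.1667 - (-4)·-0.6667 - (4)·1.2727) / (10) = -0.3924
  s = (7 - (-1)·0.1667 - (-2)·-0.6667 - (-4)·0.3000) / (11) = 0.6394
Change: (0.8214, -0.4878, -0.6924, -0.6333) → max |·| = 0.8214

0.8214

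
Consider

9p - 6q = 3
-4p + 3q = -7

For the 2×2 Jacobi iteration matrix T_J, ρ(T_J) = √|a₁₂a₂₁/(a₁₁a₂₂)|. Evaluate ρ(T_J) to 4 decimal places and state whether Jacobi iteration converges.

0.9428

a₁₂a₂₁/(a₁₁a₂₂) = (-6)·(-4) / ((9)·(3)) = 0.888889
ρ = √|0.888889| = √0.888889 = 0.9428
ρ < 1, so Jacobi converges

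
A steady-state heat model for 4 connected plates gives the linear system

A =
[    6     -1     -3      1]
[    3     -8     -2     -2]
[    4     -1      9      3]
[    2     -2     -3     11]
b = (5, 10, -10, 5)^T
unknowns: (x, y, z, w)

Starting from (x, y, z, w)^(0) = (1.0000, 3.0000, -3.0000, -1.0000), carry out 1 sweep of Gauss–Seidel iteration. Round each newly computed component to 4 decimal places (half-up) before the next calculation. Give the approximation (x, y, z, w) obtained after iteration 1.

Iteration 1:
  x = (5 - (-1)·3.0000 - (-3)·-3.0000 - (1)·-1.0000) / (6) = 0.0000
  y = (10 - (3)·0.0000 - (-2)·-3.0000 - (-2)·-1.0000) / (-8) = -0.2500
  z = (-10 - (4)·0.0000 - (-1)·-0.2500 - (3)·-1.0000) / (9) = -0.8056
  w = (5 - (2)·0.0000 - (-2)·-0.2500 - (-3)·-0.8056) / (11) = 0.1894

(0.0000, -0.2500, -0.8056, 0.1894)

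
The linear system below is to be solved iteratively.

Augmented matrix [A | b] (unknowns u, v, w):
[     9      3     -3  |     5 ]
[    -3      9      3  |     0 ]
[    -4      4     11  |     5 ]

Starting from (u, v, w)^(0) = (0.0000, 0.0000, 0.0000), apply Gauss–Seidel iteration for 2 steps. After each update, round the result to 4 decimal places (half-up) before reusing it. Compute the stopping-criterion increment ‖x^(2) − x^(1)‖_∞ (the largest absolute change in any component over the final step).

Iteration 1:
  u = (5 - (3)·0.0000 - (-3)·0.0000) / (9) = 0.5556
  v = (0 - (-3)·0.5556 - (3)·0.0000) / (9) = 0.1852
  w = (5 - (-4)·0.5556 - (4)·0.1852) / (11) = 0.5892
Iteration 2:
  u = (5 - (3)·0.1852 - (-3)·0.5892) / (9) = 0.6902
  v = (0 - (-3)·0.6902 - (3)·0.5892) / (9) = 0.0337
  w = (5 - (-4)·0.6902 - (4)·0.0337) / (11) = 0.6933
Change: (0.1346, -0.1515, 0.1041) → max |·| = 0.1515

0.1515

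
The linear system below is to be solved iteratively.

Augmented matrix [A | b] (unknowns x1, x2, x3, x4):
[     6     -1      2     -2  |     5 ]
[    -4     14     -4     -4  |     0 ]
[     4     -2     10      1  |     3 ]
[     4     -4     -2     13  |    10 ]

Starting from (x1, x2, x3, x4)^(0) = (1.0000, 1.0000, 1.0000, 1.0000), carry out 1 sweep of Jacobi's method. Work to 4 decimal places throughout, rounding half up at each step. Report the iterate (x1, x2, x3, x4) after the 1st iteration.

(1.0000, 0.8571, 0.0000, 0.9231)

Iteration 1:
  x1 = (5 - (-1)·1.0000 - (2)·1.0000 - (-2)·1.0000) / (6) = 1.0000
  x2 = (0 - (-4)·1.0000 - (-4)·1.0000 - (-4)·1.0000) / (14) = 0.8571
  x3 = (3 - (4)·1.0000 - (-2)·1.0000 - (1)·1.0000) / (10) = 0.0000
  x4 = (10 - (4)·1.0000 - (-4)·1.0000 - (-2)·1.0000) / (13) = 0.9231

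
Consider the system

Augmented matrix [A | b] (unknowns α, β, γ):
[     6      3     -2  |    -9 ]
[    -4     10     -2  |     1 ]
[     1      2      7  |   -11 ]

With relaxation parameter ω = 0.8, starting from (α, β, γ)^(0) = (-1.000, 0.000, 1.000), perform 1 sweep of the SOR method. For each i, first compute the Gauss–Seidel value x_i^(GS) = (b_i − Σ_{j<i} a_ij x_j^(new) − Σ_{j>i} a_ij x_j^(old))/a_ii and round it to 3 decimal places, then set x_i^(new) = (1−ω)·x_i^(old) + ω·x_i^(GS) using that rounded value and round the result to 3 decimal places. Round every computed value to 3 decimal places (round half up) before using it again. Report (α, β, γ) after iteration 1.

Iteration 1:
  α: GS value = (-9 - (3)·0.000 - (-2)·1.000) / (6) = -1.167;  α ← (1−ω)·-1.000 + ω·-1.167 = -1.134
  β: GS value = (1 - (-4)·-1.134 - (-2)·1.000) / (10) = -0.154;  β ← (1−ω)·0.000 + ω·-0.154 = -0.123
  γ: GS value = (-11 - (1)·-1.134 - (2)·-0.123) / (7) = -1.374;  γ ← (1−ω)·1.000 + ω·-1.374 = -0.899

(-1.134, -0.123, -0.899)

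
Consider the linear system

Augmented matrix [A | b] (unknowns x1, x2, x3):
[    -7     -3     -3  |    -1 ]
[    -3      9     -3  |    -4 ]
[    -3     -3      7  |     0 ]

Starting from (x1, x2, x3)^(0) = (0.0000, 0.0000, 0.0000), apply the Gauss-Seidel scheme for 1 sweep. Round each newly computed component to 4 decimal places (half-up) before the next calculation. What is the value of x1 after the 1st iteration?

0.1429

Iteration 1:
  x1 = (-1 - (-3)·0.0000 - (-3)·0.0000) / (-7) = 0.1429
  x2 = (-4 - (-3)·0.1429 - (-3)·0.0000) / (9) = -0.3968
  x3 = (0 - (-3)·0.1429 - (-3)·-0.3968) / (7) = -0.1088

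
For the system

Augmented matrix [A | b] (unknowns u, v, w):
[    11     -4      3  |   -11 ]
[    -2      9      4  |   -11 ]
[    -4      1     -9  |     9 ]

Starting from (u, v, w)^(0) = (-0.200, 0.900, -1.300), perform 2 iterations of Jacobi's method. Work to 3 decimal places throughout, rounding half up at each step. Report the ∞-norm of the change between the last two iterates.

Iteration 1:
  u = (-11 - (-4)·0.900 - (3)·-1.300) / (11) = -0.318
  v = (-11 - (-2)·-0.200 - (4)·-1.300) / (9) = -0.689
  w = (9 - (-4)·-0.200 - (1)·0.900) / (-9) = -0.811
Iteration 2:
  u = (-11 - (-4)·-0.689 - (3)·-0.811) / (11) = -1.029
  v = (-11 - (-2)·-0.318 - (4)·-0.811) / (9) = -0.932
  w = (9 - (-4)·-0.318 - (1)·-0.689) / (-9) = -0.935
Change: (-0.711, -0.243, -0.124) → max |·| = 0.711

0.711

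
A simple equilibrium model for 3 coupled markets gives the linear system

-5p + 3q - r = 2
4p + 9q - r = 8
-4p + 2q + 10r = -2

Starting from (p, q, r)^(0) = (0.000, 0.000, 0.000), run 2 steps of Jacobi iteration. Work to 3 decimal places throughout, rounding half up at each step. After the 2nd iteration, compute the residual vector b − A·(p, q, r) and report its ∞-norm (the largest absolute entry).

Iteration 1:
  p = (2 - (3)·0.000 - (-1)·0.000) / (-5) = -0.400
  q = (8 - (4)·0.000 - (-1)·0.000) / (9) = 0.889
  r = (-2 - (-4)·0.000 - (2)·0.000) / (10) = -0.200
Iteration 2:
  p = (2 - (3)·0.889 - (-1)·-0.200) / (-5) = 0.173
  q = (8 - (4)·-0.400 - (-1)·-0.200) / (9) = 1.044
  r = (-2 - (-4)·-0.400 - (2)·0.889) / (10) = -0.538
Residual b − A·x = (-0.805, -2.626, 1.984); ∞-norm = 2.626

2.626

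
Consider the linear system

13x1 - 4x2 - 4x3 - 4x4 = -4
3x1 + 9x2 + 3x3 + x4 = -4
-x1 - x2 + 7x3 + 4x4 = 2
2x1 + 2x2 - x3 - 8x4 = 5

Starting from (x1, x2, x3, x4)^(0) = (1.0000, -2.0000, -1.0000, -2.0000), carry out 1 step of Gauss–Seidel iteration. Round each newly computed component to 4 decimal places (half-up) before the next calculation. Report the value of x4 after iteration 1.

Iteration 1:
  x1 = (-4 - (-4)·-2.0000 - (-4)·-1.0000 - (-4)·-2.0000) / (13) = -1.8462
  x2 = (-4 - (3)·-1.8462 - (3)·-1.0000 - (1)·-2.0000) / (9) = 0.7265
  x3 = (2 - (-1)·-1.8462 - (-1)·0.7265 - (4)·-2.0000) / (7) = 1.2686
  x4 = (5 - (2)·-1.8462 - (2)·0.7265 - (-1)·1.2686) / (-8) = -1.0635

-1.0635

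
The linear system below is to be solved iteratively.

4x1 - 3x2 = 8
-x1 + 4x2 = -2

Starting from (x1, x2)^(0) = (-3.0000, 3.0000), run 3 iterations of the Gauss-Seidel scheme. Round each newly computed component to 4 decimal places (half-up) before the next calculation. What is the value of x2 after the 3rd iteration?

Iteration 1:
  x1 = (8 - (-3)·3.0000) / (4) = 4.2500
  x2 = (-2 - (-1)·4.2500) / (4) = 0.5625
Iteration 2:
  x1 = (8 - (-3)·0.5625) / (4) = 2.4219
  x2 = (-2 - (-1)·2.4219) / (4) = 0.1055
Iteration 3:
  x1 = (8 - (-3)·0.1055) / (4) = 2.0791
  x2 = (-2 - (-1)·2.0791) / (4) = 0.0198

0.0198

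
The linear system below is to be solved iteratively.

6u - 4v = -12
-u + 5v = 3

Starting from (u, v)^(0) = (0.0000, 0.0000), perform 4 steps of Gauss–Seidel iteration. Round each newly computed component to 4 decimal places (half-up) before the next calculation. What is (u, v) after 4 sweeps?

(-1.8465, 0.2307)

Iteration 1:
  u = (-12 - (-4)·0.0000) / (6) = -2.0000
  v = (3 - (-1)·-2.0000) / (5) = 0.2000
Iteration 2:
  u = (-12 - (-4)·0.2000) / (6) = -1.8667
  v = (3 - (-1)·-1.8667) / (5) = 0.2267
Iteration 3:
  u = (-12 - (-4)·0.2267) / (6) = -1.8489
  v = (3 - (-1)·-1.8489) / (5) = 0.2302
Iteration 4:
  u = (-12 - (-4)·0.2302) / (6) = -1.8465
  v = (3 - (-1)·-1.8465) / (5) = 0.2307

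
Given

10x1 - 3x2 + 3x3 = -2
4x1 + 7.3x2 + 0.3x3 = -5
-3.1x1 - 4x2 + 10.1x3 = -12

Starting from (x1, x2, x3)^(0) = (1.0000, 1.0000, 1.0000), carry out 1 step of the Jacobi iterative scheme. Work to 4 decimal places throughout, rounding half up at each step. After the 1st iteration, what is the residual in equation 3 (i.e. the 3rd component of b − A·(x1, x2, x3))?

Iteration 1:
  x1 = (-2 - (-3)·1.0000 - (3)·1.0000) / (10) = -0.2000
  x2 = (-5 - (4)·1.0000 - (0.3)·1.0000) / (7.3) = -1.2740
  x3 = (-12 - (-3.1)·1.0000 - (-4)·1.0000) / (10.1) = -0.4851
Residual b − A·x = (-2.3667, 5.2457, -12.8165)

-12.8165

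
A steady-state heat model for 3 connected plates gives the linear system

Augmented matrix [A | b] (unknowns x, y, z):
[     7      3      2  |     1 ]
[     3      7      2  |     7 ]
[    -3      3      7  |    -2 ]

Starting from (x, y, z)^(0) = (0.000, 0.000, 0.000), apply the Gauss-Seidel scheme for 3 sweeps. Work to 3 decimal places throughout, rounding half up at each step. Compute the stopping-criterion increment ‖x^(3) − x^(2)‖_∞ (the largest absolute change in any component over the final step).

Iteration 1:
  x = (1 - (3)·0.000 - (2)·0.000) / (7) = 0.143
  y = (7 - (3)·0.143 - (2)·0.000) / (7) = 0.939
  z = (-2 - (-3)·0.143 - (3)·0.939) / (7) = -0.627
Iteration 2:
  x = (1 - (3)·0.939 - (2)·-0.627) / (7) = -0.080
  y = (7 - (3)·-0.080 - (2)·-0.627) / (7) = 1.213
  z = (-2 - (-3)·-0.080 - (3)·1.213) / (7) = -0.840
Iteration 3:
  x = (1 - (3)·1.213 - (2)·-0.840) / (7) = -0.137
  y = (7 - (3)·-0.137 - (2)·-0.840) / (7) = 1.299
  z = (-2 - (-3)·-0.137 - (3)·1.299) / (7) = -0.901
Change: (-0.057, 0.086, -0.061) → max |·| = 0.086

0.086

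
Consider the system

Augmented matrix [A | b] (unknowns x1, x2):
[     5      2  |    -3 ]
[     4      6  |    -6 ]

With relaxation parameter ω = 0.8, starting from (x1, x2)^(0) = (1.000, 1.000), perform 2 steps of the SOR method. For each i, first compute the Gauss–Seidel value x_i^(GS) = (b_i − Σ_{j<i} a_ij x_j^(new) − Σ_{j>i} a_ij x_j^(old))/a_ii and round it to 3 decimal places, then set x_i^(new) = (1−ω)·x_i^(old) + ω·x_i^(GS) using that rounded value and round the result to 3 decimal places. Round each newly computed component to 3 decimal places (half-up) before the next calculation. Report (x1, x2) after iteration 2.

Iteration 1:
  x1: GS value = (-3 - (2)·1.000) / (5) = -1.000;  x1 ← (1−ω)·1.000 + ω·-1.000 = -0.600
  x2: GS value = (-6 - (4)·-0.600) / (6) = -0.600;  x2 ← (1−ω)·1.000 + ω·-0.600 = -0.280
Iteration 2:
  x1: GS value = (-3 - (2)·-0.280) / (5) = -0.488;  x1 ← (1−ω)·-0.600 + ω·-0.488 = -0.510
  x2: GS value = (-6 - (4)·-0.510) / (6) = -0.660;  x2 ← (1−ω)·-0.280 + ω·-0.660 = -0.584

(-0.510, -0.584)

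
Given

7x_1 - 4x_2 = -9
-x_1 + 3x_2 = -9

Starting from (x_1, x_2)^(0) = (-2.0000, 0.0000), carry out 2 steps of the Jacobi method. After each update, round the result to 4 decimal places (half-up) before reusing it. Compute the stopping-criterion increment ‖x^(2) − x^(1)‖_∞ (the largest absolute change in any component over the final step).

2.0953

Iteration 1:
  x_1 = (-9 - (-4)·0.0000) / (7) = -1.2857
  x_2 = (-9 - (-1)·-2.0000) / (3) = -3.6667
Iteration 2:
  x_1 = (-9 - (-4)·-3.6667) / (7) = -3.3810
  x_2 = (-9 - (-1)·-1.2857) / (3) = -3.4286
Change: (-2.0953, 0.2381) → max |·| = 2.0953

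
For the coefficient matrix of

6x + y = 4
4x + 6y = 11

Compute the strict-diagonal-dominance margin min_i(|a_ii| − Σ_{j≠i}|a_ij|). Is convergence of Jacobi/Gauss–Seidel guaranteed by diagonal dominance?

2

row 1: |6| − (1) = 5
row 2: |6| − (4) = 2
minimum over rows = 2 → strictly diagonally dominant (convergence guaranteed)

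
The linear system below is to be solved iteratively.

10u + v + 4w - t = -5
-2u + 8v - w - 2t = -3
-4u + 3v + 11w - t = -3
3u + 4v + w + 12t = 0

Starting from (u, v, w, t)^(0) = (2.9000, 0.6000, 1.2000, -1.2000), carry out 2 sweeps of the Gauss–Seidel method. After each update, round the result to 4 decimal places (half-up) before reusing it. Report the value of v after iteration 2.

-0.3264

Iteration 1:
  u = (-5 - (1)·0.6000 - (4)·1.2000 - (-1)·-1.2000) / (10) = -1.1600
  v = (-3 - (-2)·-1.1600 - (-1)·1.2000 - (-2)·-1.2000) / (8) = -0.8150
  w = (-3 - (-4)·-1.1600 - (3)·-0.8150 - (-1)·-1.2000) / (11) = -0.5814
  t = (0 - (3)·-1.1600 - (4)·-0.8150 - (1)·-0.5814) / (12) = 0.6101
Iteration 2:
  u = (-5 - (1)·-0.8150 - (4)·-0.5814 - (-1)·0.6101) / (10) = -0.1249
  v = (-3 - (-2)·-0.1249 - (-1)·-0.5814 - (-2)·0.6101) / (8) = -0.3264
  w = (-3 - (-4)·-0.1249 - (3)·-0.3264 - (-1)·0.6101) / (11) = -0.1737
  t = (0 - (3)·-0.1249 - (4)·-0.3264 - (1)·-0.1737) / (12) = 0.1545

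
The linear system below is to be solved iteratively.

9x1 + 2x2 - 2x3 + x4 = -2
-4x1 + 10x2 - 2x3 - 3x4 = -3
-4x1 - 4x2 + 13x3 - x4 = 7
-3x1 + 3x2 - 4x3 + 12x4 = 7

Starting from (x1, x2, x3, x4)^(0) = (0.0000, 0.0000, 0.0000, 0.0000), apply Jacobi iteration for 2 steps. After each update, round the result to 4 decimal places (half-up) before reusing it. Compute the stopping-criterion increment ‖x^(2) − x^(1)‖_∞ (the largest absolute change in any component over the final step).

0.1990

Iteration 1:
  x1 = (-2 - (2)·0.0000 - (-2)·0.0000 - (1)·0.0000) / (9) = -0.2222
  x2 = (-3 - (-4)·0.0000 - (-2)·0.0000 - (-3)·0.0000) / (10) = -0.3000
  x3 = (7 - (-4)·0.0000 - (-4)·0.0000 - (-1)·0.0000) / (13) = 0.5385
  x4 = (7 - (-3)·0.0000 - (3)·0.0000 - (-4)·0.0000) / (12) = 0.5833
Iteration 2:
  x1 = (-2 - (2)·-0.3000 - (-2)·0.5385 - (1)·0.5833) / (9) = -0.1007
  x2 = (-3 - (-4)·-0.2222 - (-2)·0.5385 - (-3)·0.5833) / (10) = -0.1062
  x3 = (7 - (-4)·-0.2222 - (-4)·-0.3000 - (-1)·0.5833) / (13) = 0.4227
  x4 = (7 - (-3)·-0.2222 - (3)·-0.3000 - (-4)·0.5385) / (12) = 0.7823
Change: (0.1215, 0.1938, -0.1158, 0.1990) → max |·| = 0.1990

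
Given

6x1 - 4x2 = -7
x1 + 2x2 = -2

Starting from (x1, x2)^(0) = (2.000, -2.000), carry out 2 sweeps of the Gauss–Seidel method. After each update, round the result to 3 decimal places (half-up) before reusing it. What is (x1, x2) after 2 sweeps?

(-1.000, -0.500)

Iteration 1:
  x1 = (-7 - (-4)·-2.000) / (6) = -2.500
  x2 = (-2 - (1)·-2.500) / (2) = 0.250
Iteration 2:
  x1 = (-7 - (-4)·0.250) / (6) = -1.000
  x2 = (-2 - (1)·-1.000) / (2) = -0.500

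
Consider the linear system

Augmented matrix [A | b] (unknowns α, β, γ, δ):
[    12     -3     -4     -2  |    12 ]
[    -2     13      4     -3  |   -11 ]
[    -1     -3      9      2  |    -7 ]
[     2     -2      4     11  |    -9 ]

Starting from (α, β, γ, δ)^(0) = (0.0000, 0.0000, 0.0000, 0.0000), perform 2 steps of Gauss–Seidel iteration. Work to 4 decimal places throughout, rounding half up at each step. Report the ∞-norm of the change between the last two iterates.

0.6055

Iteration 1:
  α = (12 - (-3)·0.0000 - (-4)·0.0000 - (-2)·0.0000) / (12) = 1.0000
  β = (-11 - (-2)·1.0000 - (4)·0.0000 - (-3)·0.0000) / (13) = -0.6923
  γ = (-7 - (-1)·1.0000 - (-3)·-0.6923 - (2)·0.0000) / (9) = -0.8974
  δ = (-9 - (2)·1.0000 - (-2)·-0.6923 - (4)·-0.8974) / (11) = -0.7995
Iteration 2:
  α = (12 - (-3)·-0.6923 - (-4)·-0.8974 - (-2)·-0.7995) / (12) = 0.3945
  β = (-11 - (-2)·0.3945 - (4)·-0.8974 - (-3)·-0.7995) / (13) = -0.6938
  γ = (-7 - (-1)·0.3945 - (-3)·-0.6938 - (2)·-0.7995) / (9) = -0.7875
  δ = (-9 - (2)·0.3945 - (-2)·-0.6938 - (4)·-0.7875) / (11) = -0.7297
Change: (-0.6055, -0.0015, 0.1099, 0.0698) → max |·| = 0.6055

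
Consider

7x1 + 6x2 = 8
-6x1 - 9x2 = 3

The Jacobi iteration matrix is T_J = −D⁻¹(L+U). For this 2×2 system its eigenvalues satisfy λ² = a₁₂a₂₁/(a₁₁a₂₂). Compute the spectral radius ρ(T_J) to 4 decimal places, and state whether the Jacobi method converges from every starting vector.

0.7559

a₁₂a₂₁/(a₁₁a₂₂) = (6)·(-6) / ((7)·(-9)) = 0.571429
ρ = √|0.571429| = √0.571429 = 0.7559
ρ < 1, so Jacobi converges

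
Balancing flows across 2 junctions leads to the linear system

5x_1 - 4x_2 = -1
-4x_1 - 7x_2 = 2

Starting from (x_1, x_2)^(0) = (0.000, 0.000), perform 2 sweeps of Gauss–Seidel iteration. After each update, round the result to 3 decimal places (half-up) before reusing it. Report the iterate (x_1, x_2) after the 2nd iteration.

(-0.337, -0.093)

Iteration 1:
  x_1 = (-1 - (-4)·0.000) / (5) = -0.200
  x_2 = (2 - (-4)·-0.200) / (-7) = -0.171
Iteration 2:
  x_1 = (-1 - (-4)·-0.171) / (5) = -0.337
  x_2 = (2 - (-4)·-0.337) / (-7) = -0.093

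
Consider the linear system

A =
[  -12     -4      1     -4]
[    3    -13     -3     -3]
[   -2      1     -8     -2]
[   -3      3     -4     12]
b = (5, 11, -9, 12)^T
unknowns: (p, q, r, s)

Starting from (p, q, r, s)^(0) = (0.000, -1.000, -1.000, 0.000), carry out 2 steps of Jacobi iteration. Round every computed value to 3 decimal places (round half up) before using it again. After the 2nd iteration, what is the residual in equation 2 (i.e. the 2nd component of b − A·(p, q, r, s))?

Iteration 1:
  p = (5 - (-4)·-1.000 - (1)·-1.000 - (-4)·0.000) / (-12) = -0.167
  q = (11 - (3)·0.000 - (-3)·-1.000 - (-3)·0.000) / (-13) = -0.615
  r = (-9 - (-2)·0.000 - (1)·-1.000 - (-2)·0.000) / (-8) = 1.000
  s = (12 - (-3)·0.000 - (3)·-1.000 - (-4)·-1.000) / (12) = 0.917
Iteration 2:
  p = (5 - (-4)·-0.615 - (1)·1.000 - (-4)·0.917) / (-12) = -0.434
  q = (11 - (3)·-0.167 - (-3)·1.000 - (-3)·0.917) / (-13) = -1.327
  r = (-9 - (-2)·-0.167 - (1)·-0.615 - (-2)·0.917) / (-8) = 0.861
  s = (12 - (-3)·-0.167 - (3)·-0.615 - (-4)·1.000) / (12) = 1.445
Residual b − A·x = (-0.597, 1.969, 1.237, 0.783)

1.969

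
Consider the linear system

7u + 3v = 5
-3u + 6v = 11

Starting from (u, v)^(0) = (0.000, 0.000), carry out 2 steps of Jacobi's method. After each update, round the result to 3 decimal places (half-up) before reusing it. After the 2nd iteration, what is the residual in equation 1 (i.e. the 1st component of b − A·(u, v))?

Iteration 1:
  u = (5 - (3)·0.000) / (7) = 0.714
  v = (11 - (-3)·0.000) / (6) = 1.833
Iteration 2:
  u = (5 - (3)·1.833) / (7) = -0.071
  v = (11 - (-3)·0.714) / (6) = 2.190
Residual b − A·x = (-1.073, -2.353)

-1.073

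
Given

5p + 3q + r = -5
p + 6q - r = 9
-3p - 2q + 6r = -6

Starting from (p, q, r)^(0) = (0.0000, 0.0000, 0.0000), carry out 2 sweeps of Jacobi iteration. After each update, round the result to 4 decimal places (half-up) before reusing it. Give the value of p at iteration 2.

Iteration 1:
  p = (-5 - (3)·0.0000 - (1)·0.0000) / (5) = -1.0000
  q = (9 - (1)·0.0000 - (-1)·0.0000) / (6) = 1.5000
  r = (-6 - (-3)·0.0000 - (-2)·0.0000) / (6) = -1.0000
Iteration 2:
  p = (-5 - (3)·1.5000 - (1)·-1.0000) / (5) = -1.7000
  q = (9 - (1)·-1.0000 - (-1)·-1.0000) / (6) = 1.5000
  r = (-6 - (-3)·-1.0000 - (-2)·1.5000) / (6) = -1.0000

-1.7000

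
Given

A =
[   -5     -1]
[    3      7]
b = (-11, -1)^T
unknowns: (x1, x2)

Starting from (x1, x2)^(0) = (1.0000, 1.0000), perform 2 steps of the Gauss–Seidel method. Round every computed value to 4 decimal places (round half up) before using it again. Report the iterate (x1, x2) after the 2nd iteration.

Iteration 1:
  x1 = (-11 - (-1)·1.0000) / (-5) = 2.0000
  x2 = (-1 - (3)·2.0000) / (7) = -1.0000
Iteration 2:
  x1 = (-11 - (-1)·-1.0000) / (-5) = 2.4000
  x2 = (-1 - (3)·2.4000) / (7) = -1.1714

(2.4000, -1.1714)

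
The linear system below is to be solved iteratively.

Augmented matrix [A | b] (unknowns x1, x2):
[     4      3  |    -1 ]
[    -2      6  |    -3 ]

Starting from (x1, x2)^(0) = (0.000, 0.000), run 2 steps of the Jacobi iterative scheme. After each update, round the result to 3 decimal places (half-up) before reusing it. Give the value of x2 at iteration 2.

-0.583

Iteration 1:
  x1 = (-1 - (3)·0.000) / (4) = -0.250
  x2 = (-3 - (-2)·0.000) / (6) = -0.500
Iteration 2:
  x1 = (-1 - (3)·-0.500) / (4) = 0.125
  x2 = (-3 - (-2)·-0.250) / (6) = -0.583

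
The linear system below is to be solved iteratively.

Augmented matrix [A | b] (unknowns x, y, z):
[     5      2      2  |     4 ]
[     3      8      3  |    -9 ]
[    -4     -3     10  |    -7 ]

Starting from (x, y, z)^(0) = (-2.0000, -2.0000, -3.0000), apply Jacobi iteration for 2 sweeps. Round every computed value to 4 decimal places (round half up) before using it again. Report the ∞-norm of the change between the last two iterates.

2.7450

Iteration 1:
  x = (4 - (2)·-2.0000 - (2)·-3.0000) / (5) = 2.8000
  y = (-9 - (3)·-2.0000 - (3)·-3.0000) / (8) = 0.7500
  z = (-7 - (-4)·-2.0000 - (-3)·-2.0000) / (10) = -2.1000
Iteration 2:
  x = (4 - (2)·0.7500 - (2)·-2.1000) / (5) = 1.3400
  y = (-9 - (3)·2.8000 - (3)·-2.1000) / (8) = -1.3875
  z = (-7 - (-4)·2.8000 - (-3)·0.7500) / (10) = 0.6450
Change: (-1.4600, -2.1375, 2.7450) → max |·| = 2.7450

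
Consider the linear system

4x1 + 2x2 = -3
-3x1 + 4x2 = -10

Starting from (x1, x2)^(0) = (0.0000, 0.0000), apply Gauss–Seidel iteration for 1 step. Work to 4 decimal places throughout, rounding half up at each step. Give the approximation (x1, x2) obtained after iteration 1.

(-0.7500, -3.0625)

Iteration 1:
  x1 = (-3 - (2)·0.0000) / (4) = -0.7500
  x2 = (-10 - (-3)·-0.7500) / (4) = -3.0625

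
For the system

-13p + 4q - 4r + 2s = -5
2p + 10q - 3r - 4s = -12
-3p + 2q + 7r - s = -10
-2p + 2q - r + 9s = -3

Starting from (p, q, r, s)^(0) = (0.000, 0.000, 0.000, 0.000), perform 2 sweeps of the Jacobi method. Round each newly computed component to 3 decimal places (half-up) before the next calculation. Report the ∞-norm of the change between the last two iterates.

0.639

Iteration 1:
  p = (-5 - (4)·0.000 - (-4)·0.000 - (2)·0.000) / (-13) = 0.385
  q = (-12 - (2)·0.000 - (-3)·0.000 - (-4)·0.000) / (10) = -1.200
  r = (-10 - (-3)·0.000 - (2)·0.000 - (-1)·0.000) / (7) = -1.429
  s = (-3 - (-2)·0.000 - (2)·0.000 - (-1)·0.000) / (9) = -0.333
Iteration 2:
  p = (-5 - (4)·-1.200 - (-4)·-1.429 - (2)·-0.333) / (-13) = 0.404
  q = (-12 - (2)·0.385 - (-3)·-1.429 - (-4)·-0.333) / (10) = -1.839
  r = (-10 - (-3)·0.385 - (2)·-1.200 - (-1)·-0.333) / (7) = -0.968
  s = (-3 - (-2)·0.385 - (2)·-1.200 - (-1)·-1.429) / (9) = -0.140
Change: (0.019, -0.639, 0.461, 0.193) → max |·| = 0.639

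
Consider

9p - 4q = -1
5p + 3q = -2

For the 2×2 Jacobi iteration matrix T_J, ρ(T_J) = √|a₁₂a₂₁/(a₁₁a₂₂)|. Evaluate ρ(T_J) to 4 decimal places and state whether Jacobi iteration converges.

a₁₂a₂₁/(a₁₁a₂₂) = (-4)·(5) / ((9)·(3)) = -0.740741
ρ = √|-0.740741| = √0.740741 = 0.8607
ρ < 1, so Jacobi converges

0.8607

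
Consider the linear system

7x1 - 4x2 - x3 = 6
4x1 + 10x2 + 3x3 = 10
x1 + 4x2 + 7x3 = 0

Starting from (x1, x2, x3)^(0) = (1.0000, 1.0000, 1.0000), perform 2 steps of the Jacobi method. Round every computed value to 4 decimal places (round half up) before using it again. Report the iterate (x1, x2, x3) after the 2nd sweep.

(0.9265, 0.5857, -0.3959)

Iteration 1:
  x1 = (6 - (-4)·1.0000 - (-1)·1.0000) / (7) = 1.5714
  x2 = (10 - (4)·1.0000 - (3)·1.0000) / (10) = 0.3000
  x3 = (0 - (1)·1.0000 - (4)·1.0000) / (7) = -0.7143
Iteration 2:
  x1 = (6 - (-4)·0.3000 - (-1)·-0.7143) / (7) = 0.9265
  x2 = (10 - (4)·1.5714 - (3)·-0.7143) / (10) = 0.5857
  x3 = (0 - (1)·1.5714 - (4)·0.3000) / (7) = -0.3959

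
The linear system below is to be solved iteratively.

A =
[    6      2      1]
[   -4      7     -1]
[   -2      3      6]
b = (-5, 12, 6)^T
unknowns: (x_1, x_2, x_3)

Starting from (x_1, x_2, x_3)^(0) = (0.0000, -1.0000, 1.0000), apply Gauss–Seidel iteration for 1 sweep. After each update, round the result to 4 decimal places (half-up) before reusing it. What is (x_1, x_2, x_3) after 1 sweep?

(-0.6667, 1.4762, 0.0397)

Iteration 1:
  x_1 = (-5 - (2)·-1.0000 - (1)·1.0000) / (6) = -0.6667
  x_2 = (12 - (-4)·-0.6667 - (-1)·1.0000) / (7) = 1.4762
  x_3 = (6 - (-2)·-0.6667 - (3)·1.4762) / (6) = 0.0397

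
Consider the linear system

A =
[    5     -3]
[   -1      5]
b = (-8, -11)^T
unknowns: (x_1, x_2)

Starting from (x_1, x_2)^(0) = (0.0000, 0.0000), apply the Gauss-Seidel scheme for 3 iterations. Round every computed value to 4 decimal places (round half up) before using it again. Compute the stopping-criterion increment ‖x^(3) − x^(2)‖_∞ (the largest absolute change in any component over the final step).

0.1814

Iteration 1:
  x_1 = (-8 - (-3)·0.0000) / (5) = -1.6000
  x_2 = (-11 - (-1)·-1.6000) / (5) = -2.5200
Iteration 2:
  x_1 = (-8 - (-3)·-2.5200) / (5) = -3.1120
  x_2 = (-11 - (-1)·-3.1120) / (5) = -2.8224
Iteration 3:
  x_1 = (-8 - (-3)·-2.8224) / (5) = -3.2934
  x_2 = (-11 - (-1)·-3.2934) / (5) = -2.8587
Change: (-0.1814, -0.0363) → max |·| = 0.1814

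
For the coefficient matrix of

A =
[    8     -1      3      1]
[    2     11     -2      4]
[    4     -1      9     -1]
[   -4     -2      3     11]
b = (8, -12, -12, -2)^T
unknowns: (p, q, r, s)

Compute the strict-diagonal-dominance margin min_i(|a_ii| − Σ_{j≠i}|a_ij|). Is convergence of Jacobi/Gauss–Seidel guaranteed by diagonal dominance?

2

row 1: |8| − (1+3+1) = 3
row 2: |11| − (2+2+4) = 3
row 3: |9| − (4+1+1) = 3
row 4: |11| − (4+2+3) = 2
minimum over rows = 2 → strictly diagonally dominant (convergence guaranteed)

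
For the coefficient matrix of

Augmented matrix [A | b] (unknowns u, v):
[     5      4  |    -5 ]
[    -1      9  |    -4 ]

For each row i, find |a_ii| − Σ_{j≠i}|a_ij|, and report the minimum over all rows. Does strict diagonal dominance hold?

1

row 1: |5| − (4) = 1
row 2: |9| − (1) = 8
minimum over rows = 1 → strictly diagonally dominant (convergence guaranteed)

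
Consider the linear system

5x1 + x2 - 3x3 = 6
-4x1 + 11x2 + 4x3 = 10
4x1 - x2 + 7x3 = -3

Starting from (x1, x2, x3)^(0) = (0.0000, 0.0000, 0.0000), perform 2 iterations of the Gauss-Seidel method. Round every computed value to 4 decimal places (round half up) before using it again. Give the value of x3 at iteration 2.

Iteration 1:
  x1 = (6 - (1)·0.0000 - (-3)·0.0000) / (5) = 1.2000
  x2 = (10 - (-4)·1.2000 - (4)·0.0000) / (11) = 1.3455
  x3 = (-3 - (4)·1.2000 - (-1)·1.3455) / (7) = -0.9221
Iteration 2:
  x1 = (6 - (1)·1.3455 - (-3)·-0.9221) / (5) = 0.3776
  x2 = (10 - (-4)·0.3776 - (4)·-0.9221) / (11) = 1.3817
  x3 = (-3 - (4)·0.3776 - (-1)·1.3817) / (7) = -0.4470

-0.4470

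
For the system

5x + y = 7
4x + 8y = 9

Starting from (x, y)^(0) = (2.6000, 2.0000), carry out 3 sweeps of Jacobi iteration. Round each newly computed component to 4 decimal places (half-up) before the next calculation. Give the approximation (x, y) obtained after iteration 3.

Iteration 1:
  x = (7 - (1)·2.0000) / (5) = 1.0000
  y = (9 - (4)·2.6000) / (8) = -0.1750
Iteration 2:
  x = (7 - (1)·-0.1750) / (5) = 1.4350
  y = (9 - (4)·1.0000) / (8) = 0.6250
Iteration 3:
  x = (7 - (1)·0.6250) / (5) = 1.2750
  y = (9 - (4)·1.4350) / (8) = 0.4075

(1.2750, 0.4075)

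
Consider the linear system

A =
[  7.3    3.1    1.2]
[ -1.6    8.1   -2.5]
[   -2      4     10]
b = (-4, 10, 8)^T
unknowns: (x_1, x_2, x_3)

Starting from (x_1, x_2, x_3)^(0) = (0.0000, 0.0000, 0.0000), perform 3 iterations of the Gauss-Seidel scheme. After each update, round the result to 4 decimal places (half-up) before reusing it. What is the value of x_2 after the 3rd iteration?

1.0750

Iteration 1:
  x_1 = (-4 - (3.1)·0.0000 - (1.2)·0.0000) / (7.3) = -0.5479
  x_2 = (10 - (-1.6)·-0.5479 - (-2.5)·0.0000) / (8.1) = 1.1263
  x_3 = (8 - (-2)·-0.5479 - (4)·1.1263) / (10) = 0.2399
Iteration 2:
  x_1 = (-4 - (3.1)·1.1263 - (1.2)·0.2399) / (7.3) = -1.0657
  x_2 = (10 - (-1.6)·-1.0657 - (-2.5)·0.2399) / (8.1) = 1.0981
  x_3 = (8 - (-2)·-1.0657 - (4)·1.0981) / (10) = 0.1476
Iteration 3:
  x_1 = (-4 - (3.1)·1.0981 - (1.2)·0.1476) / (7.3) = -1.0385
  x_2 = (10 - (-1.6)·-1.0385 - (-2.5)·0.1476) / (8.1) = 1.0750
  x_3 = (8 - (-2)·-1.0385 - (4)·1.0750) / (10) = 0.1623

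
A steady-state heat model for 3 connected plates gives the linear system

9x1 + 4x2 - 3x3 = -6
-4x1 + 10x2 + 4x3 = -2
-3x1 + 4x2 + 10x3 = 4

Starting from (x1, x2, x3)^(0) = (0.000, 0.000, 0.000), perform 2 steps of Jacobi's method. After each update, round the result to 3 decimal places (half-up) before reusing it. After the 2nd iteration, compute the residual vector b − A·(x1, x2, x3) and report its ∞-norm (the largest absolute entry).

2.376

Iteration 1:
  x1 = (-6 - (4)·0.000 - (-3)·0.000) / (9) = -0.667
  x2 = (-2 - (-4)·0.000 - (4)·0.000) / (10) = -0.200
  x3 = (4 - (-3)·0.000 - (4)·0.000) / (10) = 0.400
Iteration 2:
  x1 = (-6 - (4)·-0.200 - (-3)·0.400) / (9) = -0.444
  x2 = (-2 - (-4)·-0.667 - (4)·0.400) / (10) = -0.627
  x3 = (4 - (-3)·-0.667 - (4)·-0.200) / (10) = 0.280
Residual b − A·x = (1.344, 1.374, 2.376); ∞-norm = 2.376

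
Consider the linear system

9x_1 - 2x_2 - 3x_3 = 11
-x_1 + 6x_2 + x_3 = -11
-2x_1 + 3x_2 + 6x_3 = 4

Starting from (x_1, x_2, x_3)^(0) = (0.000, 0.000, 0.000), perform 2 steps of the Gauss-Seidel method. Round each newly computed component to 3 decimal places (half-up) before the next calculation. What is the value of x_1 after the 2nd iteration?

1.490

Iteration 1:
  x_1 = (11 - (-2)·0.000 - (-3)·0.000) / (9) = 1.222
  x_2 = (-11 - (-1)·1.222 - (1)·0.000) / (6) = -1.630
  x_3 = (4 - (-2)·1.222 - (3)·-1.630) / (6) = 1.889
Iteration 2:
  x_1 = (11 - (-2)·-1.630 - (-3)·1.889) / (9) = 1.490
  x_2 = (-11 - (-1)·1.490 - (1)·1.889) / (6) = -1.900
  x_3 = (4 - (-2)·1.490 - (3)·-1.900) / (6) = 2.113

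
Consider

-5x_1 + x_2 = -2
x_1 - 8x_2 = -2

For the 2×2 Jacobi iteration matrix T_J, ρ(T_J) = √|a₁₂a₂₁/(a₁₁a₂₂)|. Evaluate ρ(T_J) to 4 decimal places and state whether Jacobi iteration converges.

0.1581

a₁₂a₂₁/(a₁₁a₂₂) = (1)·(1) / ((-5)·(-8)) = 0.025000
ρ = √|0.025000| = √0.025000 = 0.1581
ρ < 1, so Jacobi converges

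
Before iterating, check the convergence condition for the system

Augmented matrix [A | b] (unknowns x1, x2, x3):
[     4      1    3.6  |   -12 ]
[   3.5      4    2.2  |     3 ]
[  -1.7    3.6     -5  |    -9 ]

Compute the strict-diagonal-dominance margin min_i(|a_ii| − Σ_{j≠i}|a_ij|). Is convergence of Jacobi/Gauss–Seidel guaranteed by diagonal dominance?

row 1: |4| − (1+3.6) = -0.6
row 2: |4| − (3.5+2.2) = -1.7
row 3: |-5| − (1.7+3.6) = -0.3
minimum over rows = -1.7 → not strictly diagonally dominant

-1.7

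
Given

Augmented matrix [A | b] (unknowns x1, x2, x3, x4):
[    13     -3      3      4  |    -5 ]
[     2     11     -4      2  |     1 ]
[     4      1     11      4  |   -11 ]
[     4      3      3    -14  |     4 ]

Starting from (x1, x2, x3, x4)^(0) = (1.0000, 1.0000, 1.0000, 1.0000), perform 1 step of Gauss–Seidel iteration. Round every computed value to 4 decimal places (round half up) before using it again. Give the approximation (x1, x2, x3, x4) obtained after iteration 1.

(-0.6923, 0.3986, -1.1481, -0.6441)

Iteration 1:
  x1 = (-5 - (-3)·1.0000 - (3)·1.0000 - (4)·1.0000) / (13) = -0.6923
  x2 = (1 - (2)·-0.6923 - (-4)·1.0000 - (2)·1.0000) / (11) = 0.3986
  x3 = (-11 - (4)·-0.6923 - (1)·0.3986 - (4)·1.0000) / (11) = -1.1481
  x4 = (4 - (4)·-0.6923 - (3)·0.3986 - (3)·-1.1481) / (-14) = -0.6441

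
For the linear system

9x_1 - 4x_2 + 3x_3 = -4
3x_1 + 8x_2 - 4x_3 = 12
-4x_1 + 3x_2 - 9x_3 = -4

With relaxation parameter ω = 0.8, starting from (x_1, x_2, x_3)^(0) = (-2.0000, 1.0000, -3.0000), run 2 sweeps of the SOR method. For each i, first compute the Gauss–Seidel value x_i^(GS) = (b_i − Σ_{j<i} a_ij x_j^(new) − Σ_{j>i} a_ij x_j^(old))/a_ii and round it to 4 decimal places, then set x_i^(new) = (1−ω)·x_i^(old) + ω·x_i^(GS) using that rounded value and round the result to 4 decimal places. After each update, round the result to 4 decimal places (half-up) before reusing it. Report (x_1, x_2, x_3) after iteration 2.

Iteration 1:
  x_1: GS value = (-4 - (-4)·1.0000 - (3)·-3.0000) / (9) = 1.0000;  x_1 ← (1−ω)·-2.0000 + ω·1.0000 = 0.4000
  x_2: GS value = (12 - (3)·0.4000 - (-4)·-3.0000) / (8) = -0.1500;  x_2 ← (1−ω)·1.0000 + ω·-0.1500 = 0.0800
  x_3: GS value = (-4 - (-4)·0.4000 - (3)·0.0800) / (-9) = 0.2933;  x_3 ← (1−ω)·-3.0000 + ω·0.2933 = -0.3654
Iteration 2:
  x_1: GS value = (-4 - (-4)·0.0800 - (3)·-0.3654) / (9) = -0.2871;  x_1 ← (1−ω)·0.4000 + ω·-0.2871 = -0.1497
  x_2: GS value = (12 - (3)·-0.1497 - (-4)·-0.3654) / (8) = 1.3734;  x_2 ← (1−ω)·0.0800 + ω·1.3734 = 1.1147
  x_3: GS value = (-4 - (-4)·-0.1497 - (3)·1.1147) / (-9) = 0.8825;  x_3 ← (1−ω)·-0.3654 + ω·0.8825 = 0.6329

(-0.1497, 1.1147, 0.6329)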